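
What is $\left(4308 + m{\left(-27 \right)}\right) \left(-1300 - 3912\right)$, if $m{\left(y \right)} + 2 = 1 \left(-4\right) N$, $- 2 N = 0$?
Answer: $-22442872$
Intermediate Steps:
$N = 0$ ($N = \left(- \frac{1}{2}\right) 0 = 0$)
$m{\left(y \right)} = -2$ ($m{\left(y \right)} = -2 + 1 \left(-4\right) 0 = -2 - 0 = -2 + 0 = -2$)
$\left(4308 + m{\left(-27 \right)}\right) \left(-1300 - 3912\right) = \left(4308 - 2\right) \left(-1300 - 3912\right) = 4306 \left(-5212\right) = -22442872$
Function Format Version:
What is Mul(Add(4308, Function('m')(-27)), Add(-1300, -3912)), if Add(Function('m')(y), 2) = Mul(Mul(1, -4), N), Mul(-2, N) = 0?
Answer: -22442872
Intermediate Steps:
N = 0 (N = Mul(Rational(-1, 2), 0) = 0)
Function('m')(y) = -2 (Function('m')(y) = Add(-2, Mul(Mul(1, -4), 0)) = Add(-2, Mul(-4, 0)) = Add(-2, 0) = -2)
Mul(Add(4308, Function('m')(-27)), Add(-1300, -3912)) = Mul(Add(4308, -2), Add(-1300, -3912)) = Mul(4306, -5212) = -22442872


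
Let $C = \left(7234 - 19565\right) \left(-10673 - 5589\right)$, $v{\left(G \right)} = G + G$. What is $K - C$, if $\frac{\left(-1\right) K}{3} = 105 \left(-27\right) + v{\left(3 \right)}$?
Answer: $-200518235$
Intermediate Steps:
$v{\left(G \right)} = 2 G$
$K = 8487$ ($K = - 3 \left(105 \left(-27\right) + 2 \cdot 3\right) = - 3 \left(-2835 + 6\right) = \left(-3\right) \left(-2829\right) = 8487$)
$C = 200526722$ ($C = \left(-12331\right) \left(-16262\right) = 200526722$)
$K - C = 8487 - 200526722 = -200518235$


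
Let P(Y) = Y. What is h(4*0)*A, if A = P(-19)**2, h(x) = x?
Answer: 0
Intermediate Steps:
A = 361 (A = (-19)**2 = 361)
h(4*0)*A = (4*0)*361 = 0*361 = 0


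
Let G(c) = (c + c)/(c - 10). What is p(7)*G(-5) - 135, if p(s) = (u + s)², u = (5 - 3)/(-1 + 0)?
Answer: -355/3 ≈ -118.33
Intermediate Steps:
u = -2 (u = 2/(-1) = 2*(-1) = -2)
G(c) = 2*c/(-10 + c) (G(c) = (2*c)/(-10 + c) = 2*c/(-10 + c))
p(s) = (-2 + s)²
p(7)*G(-5) - 135 = (-2 + 7)²*(2*(-5)/(-10 - 5)) - 135 = 5²*(2*(-5)/(-15)) - 135 = 25*(2*(-5)*(-1/15)) - 135 = 25*(⅔) - 135 = 50/3 - 135 = -355/3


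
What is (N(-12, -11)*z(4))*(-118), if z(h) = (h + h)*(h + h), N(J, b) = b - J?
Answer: -7552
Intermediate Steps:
z(h) = 4*h**2 (z(h) = (2*h)*(2*h) = 4*h**2)
(N(-12, -11)*z(4))*(-118) = ((-11 - 1*(-12))*(4*4**2))*(-118) = ((-11 + 12)*(4*16))*(-118) = (1*64)*(-118) = 64*(-118) = -7552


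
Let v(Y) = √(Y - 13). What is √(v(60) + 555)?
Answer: √(555 + √47) ≈ 23.703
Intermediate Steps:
v(Y) = √(-13 + Y)
√(v(60) + 555) = √(√(-13 + 60) + 555) = √(√47 + 555) = √(555 + √47)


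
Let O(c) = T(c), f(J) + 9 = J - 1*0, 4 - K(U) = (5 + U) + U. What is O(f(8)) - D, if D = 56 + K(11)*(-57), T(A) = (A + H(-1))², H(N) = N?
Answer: -1363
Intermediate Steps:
K(U) = -1 - 2*U (K(U) = 4 - ((5 + U) + U) = 4 - (5 + 2*U) = 4 + (-5 - 2*U) = -1 - 2*U)
T(A) = (-1 + A)² (T(A) = (A - 1)² = (-1 + A)²)
f(J) = -9 + J (f(J) = -9 + (J - 1*0) = -9 + (J + 0) = -9 + J)
O(c) = (-1 + c)²
D = 1367 (D = 56 + (-1 - 2*11)*(-57) = 56 + (-1 - 22)*(-57) = 56 - 23*(-57) = 56 + 1311 = 1367)
O(f(8)) - D = (-1 + (-9 + 8))² - 1*1367 = (-1 - 1)² - 1367 = (-2)² - 1367 = 4 - 1367 = -1363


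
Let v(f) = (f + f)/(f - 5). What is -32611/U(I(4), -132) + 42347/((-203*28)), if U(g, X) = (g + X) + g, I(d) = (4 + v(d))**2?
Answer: 11320389/35525 ≈ 318.66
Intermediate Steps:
v(f) = 2*f/(-5 + f) (v(f) = (2*f)/(-5 + f) = 2*f/(-5 + f))
I(d) = (4 + 2*d/(-5 + d))**2
U(g, X) = X + 2*g (U(g, X) = (X + g) + g = X + 2*g)
-32611/U(I(4), -132) + 42347/((-203*28)) = -32611/(-132 + 2*(4*(-10 + 3*4)**2/(-5 + 4)**2)) + 42347/((-203*28)) = -32611/(-132 + 2*(4*(-10 + 12)**2/(-1)**2)) + 42347/(-5684) = -32611/(-132 + 2*(4*2**2*1)) + 42347*(-1/5684) = -32611/(-132 + 2*(4*4*1)) - 42347/5684 = -32611/(-132 + 2*16) - 42347/5684 = -32611/(-132 + 32) - 42347/5684 = -32611/(-100) - 42347/5684 = -32611*(-1/100) - 42347/5684 = 32611/100 - 42347/5684 = 11320389/35525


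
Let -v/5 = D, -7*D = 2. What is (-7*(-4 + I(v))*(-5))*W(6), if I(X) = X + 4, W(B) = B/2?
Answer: 150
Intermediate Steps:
D = -2/7 (D = -⅐*2 = -2/7 ≈ -0.28571)
v = 10/7 (v = -5*(-2/7) = 10/7 ≈ 1.4286)
W(B) = B/2 (W(B) = B*(½) = B/2)
I(X) = 4 + X
(-7*(-4 + I(v))*(-5))*W(6) = (-7*(-4 + (4 + 10/7))*(-5))*((½)*6) = -7*(-4 + 38/7)*(-5)*3 = -10*(-5)*3 = -7*(-50/7)*3 = 50*3 = 150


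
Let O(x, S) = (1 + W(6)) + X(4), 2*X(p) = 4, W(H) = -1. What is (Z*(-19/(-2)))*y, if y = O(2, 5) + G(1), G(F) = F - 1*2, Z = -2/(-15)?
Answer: 19/15 ≈ 1.2667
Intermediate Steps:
Z = 2/15 (Z = -2*(-1/15) = 2/15 ≈ 0.13333)
X(p) = 2 (X(p) = (½)*4 = 2)
G(F) = -2 + F (G(F) = F - 2 = -2 + F)
O(x, S) = 2 (O(x, S) = (1 - 1) + 2 = 0 + 2 = 2)
y = 1 (y = 2 + (-2 + 1) = 2 - 1 = 1)
(Z*(-19/(-2)))*y = (2*(-19/(-2))/15)*1 = (2*(-19*(-½))/15)*1 = ((2/15)*(19/2))*1 = (19/15)*1 = 19/15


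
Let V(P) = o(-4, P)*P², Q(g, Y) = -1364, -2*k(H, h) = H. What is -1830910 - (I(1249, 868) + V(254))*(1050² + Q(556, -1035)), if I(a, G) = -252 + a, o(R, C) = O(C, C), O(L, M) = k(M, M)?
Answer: 9021093388850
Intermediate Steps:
k(H, h) = -H/2
O(L, M) = -M/2
o(R, C) = -C/2
V(P) = -P³/2 (V(P) = (-P/2)*P² = -P³/2)
-1830910 - (I(1249, 868) + V(254))*(1050² + Q(556, -1035)) = -1830910 - ((-252 + 1249) - ½*254³)*(1050² - 1364) = -1830910 - (997 - ½*16387064)*(1102500 - 1364) = -1830910 - (997 - 8193532)*1101136 = -1830910 - (-8192535)*1101136 = -1830910 - 1*(-9021095219760) = -1830910 + 9021095219760 = 9021093388850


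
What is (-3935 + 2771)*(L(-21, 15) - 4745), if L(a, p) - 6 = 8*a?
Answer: 5711748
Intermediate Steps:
L(a, p) = 6 + 8*a
(-3935 + 2771)*(L(-21, 15) - 4745) = (-3935 + 2771)*((6 + 8*(-21)) - 4745) = -1164*((6 - 168) - 4745) = -1164*(-162 - 4745) = -1164*(-4907) = 5711748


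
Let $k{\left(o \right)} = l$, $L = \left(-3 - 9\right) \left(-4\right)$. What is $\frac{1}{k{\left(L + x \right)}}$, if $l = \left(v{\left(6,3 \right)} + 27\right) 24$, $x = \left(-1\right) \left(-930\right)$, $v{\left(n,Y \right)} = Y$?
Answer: $\frac{1}{720} \approx 0.0013889$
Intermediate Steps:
$L = 48$ ($L = \left(-12\right) \left(-4\right) = 48$)
$x = 930$
$l = 720$ ($l = \left(3 + 27\right) 24 = 30 \cdot 24 = 720$)
$k{\left(o \right)} = 720$
$\frac{1}{k{\left(L + x \right)}} = \frac{1}{720}$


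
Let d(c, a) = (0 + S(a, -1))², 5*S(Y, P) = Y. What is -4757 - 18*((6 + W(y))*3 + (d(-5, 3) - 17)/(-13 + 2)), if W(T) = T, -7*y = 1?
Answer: -9818491/1925 ≈ -5100.5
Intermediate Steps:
y = -⅐ (y = -⅐*1 = -⅐ ≈ -0.14286)
S(Y, P) = Y/5
d(c, a) = a²/25 (d(c, a) = (0 + a/5)² = (a/5)² = a²/25)
-4757 - 18*((6 + W(y))*3 + (d(-5, 3) - 17)/(-13 + 2)) = -4757 - 18*((6 - ⅐)*3 + ((1/25)*3² - 17)/(-13 + 2)) = -4757 - 18*((41/7)*3 + ((1/25)*9 - 17)/(-11)) = -4757 - 18*(123/7 + (9/25 - 17)*(-1/11)) = -4757 - 18*(123/7 - 416/25*(-1/11)) = -4757 - 18*(123/7 + 416/275) = -4757 - 18*36737/1925 = -4757 - 1*661266/1925 = -4757 - 661266/1925 = -9818491/1925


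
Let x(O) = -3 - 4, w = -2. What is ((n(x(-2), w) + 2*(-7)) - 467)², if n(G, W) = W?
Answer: 233289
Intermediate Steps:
x(O) = -7
((n(x(-2), w) + 2*(-7)) - 467)² = ((-2 + 2*(-7)) - 467)² = ((-2 - 14) - 467)² = (-16 - 467)² = (-483)² = 233289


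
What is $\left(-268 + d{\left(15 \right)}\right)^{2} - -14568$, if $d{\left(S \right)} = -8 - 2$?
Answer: $91852$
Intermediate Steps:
$d{\left(S \right)} = -10$
$\left(-268 + d{\left(15 \right)}\right)^{2} - -14568 = \left(-268 - 10\right)^{2} - -14568 = \left(-278\right)^{2} + 14568 = 77284 + 14568 = 91852$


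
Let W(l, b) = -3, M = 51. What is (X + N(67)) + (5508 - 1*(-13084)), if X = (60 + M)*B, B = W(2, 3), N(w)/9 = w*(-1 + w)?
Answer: 58057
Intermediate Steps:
N(w) = 9*w*(-1 + w) (N(w) = 9*(w*(-1 + w)) = 9*w*(-1 + w))
B = -3
X = -333 (X = (60 + 51)*(-3) = 111*(-3) = -333)
(X + N(67)) + (5508 - 1*(-13084)) = (-333 + 9*67*(-1 + 67)) + (5508 - 1*(-13084)) = (-333 + 9*67*66) + (5508 + 13084) = (-333 + 39798) + 18592 = 39465 + 18592 = 58057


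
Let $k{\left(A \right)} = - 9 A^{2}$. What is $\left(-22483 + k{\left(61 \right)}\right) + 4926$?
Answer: $-51046$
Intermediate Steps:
$\left(-22483 + k{\left(61 \right)}\right) + 4926 = \left(-22483 - 9 \cdot 61^{2}\right) + 4926 = \left(-22483 - 33489\right) + 4926 = -55972 + 4926 = -51046$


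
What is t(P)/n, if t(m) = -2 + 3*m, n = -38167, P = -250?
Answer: 752/38167 ≈ 0.019703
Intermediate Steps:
t(P)/n = (-2 + 3*(-250))/(-38167) = (-2 - 750)*(-1/38167) = -752*(-1/38167) = 752/38167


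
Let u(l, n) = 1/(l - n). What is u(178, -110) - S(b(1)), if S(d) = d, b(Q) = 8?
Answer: -2303/288 ≈ -7.9965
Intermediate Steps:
u(178, -110) - S(b(1)) = 1/(178 - 1*(-110)) - 1*8 = 1/(178 + 110) - 8 = 1/288 - 8 = -2303/288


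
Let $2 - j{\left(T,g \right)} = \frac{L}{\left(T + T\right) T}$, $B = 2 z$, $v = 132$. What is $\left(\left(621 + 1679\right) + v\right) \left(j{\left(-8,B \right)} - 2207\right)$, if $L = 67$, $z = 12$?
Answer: $-5363833$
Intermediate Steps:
$B = 24$ ($B = 2 \cdot 12 = 24$)
$j{\left(T,g \right)} = 2 - \frac{67}{2 T^{2}}$ ($j{\left(T,g \right)} = 2 - \frac{67}{\left(T + T\right) T} = 2 - \frac{67}{2 T T} = 2 - \frac{67}{2 T^{2}}$)
$\left(\left(621 + 1679\right) + v\right) \left(j{\left(-8,B \right)} - 2207\right) = \left(\left(621 + 1679\right) + 132\right) \left(\left(2 - \frac{67}{2 \cdot 64}\right) - 2207\right) = \left(2300 + 132\right) \left(\left(2 - \frac{67}{128}\right) - 2207\right) = 2432 \left(\left(2 - \frac{67}{128}\right) - 2207\right) = 2432 \left(\frac{189}{128} - 2207\right) = 2432 \left(- \frac{282307}{128}\right) = -5363833$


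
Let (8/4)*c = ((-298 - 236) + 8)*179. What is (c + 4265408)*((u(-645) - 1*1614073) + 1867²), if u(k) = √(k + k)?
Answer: 7895095792896 + 4218331*I*√1290 ≈ 7.8951e+12 + 1.5151e+8*I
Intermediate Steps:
c = -47077 (c = (((-298 - 236) + 8)*179)/2 = ((-534 + 8)*179)/2 = (-526*179)/2 = (½)*(-94154) = -47077)
u(k) = √2*√k (u(k) = √(2*k) = √2*√k)
(c + 4265408)*((u(-645) - 1*1614073) + 1867²) = (-47077 + 4265408)*((√2*√(-645) - 1*1614073) + 1867²) = 4218331*((√2*(I*√645) - 1614073) + 3485689) = 4218331*((I*√1290 - 1614073) + 3485689) = 4218331*((-1614073 + I*√1290) + 3485689) = 4218331*(1871616 + I*√1290) = 7895095792896 + 4218331*I*√1290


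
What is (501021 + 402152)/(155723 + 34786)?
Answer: 903173/190509 ≈ 4.7408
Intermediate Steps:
(501021 + 402152)/(155723 + 34786) = 903173/190509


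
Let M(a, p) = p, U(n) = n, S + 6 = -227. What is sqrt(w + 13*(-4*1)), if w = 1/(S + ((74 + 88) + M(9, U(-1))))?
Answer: I*sqrt(7490)/12 ≈ 7.2121*I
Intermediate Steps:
S = -233 (S = -6 - 227 = -233)
w = -1/72 (w = 1/(-233 + ((74 + 88) - 1)) = 1/(-233 + (162 - 1)) = 1/(-233 + 161) = 1/(-72) = -1/72 ≈ -0.013889)
sqrt(w + 13*(-4*1)) = sqrt(-1/72 + 13*(-4*1)) = sqrt(-1/72 + 13*(-4)) = sqrt(-1/72 - 52) = sqrt(-3745/72) = I*sqrt(7490)/12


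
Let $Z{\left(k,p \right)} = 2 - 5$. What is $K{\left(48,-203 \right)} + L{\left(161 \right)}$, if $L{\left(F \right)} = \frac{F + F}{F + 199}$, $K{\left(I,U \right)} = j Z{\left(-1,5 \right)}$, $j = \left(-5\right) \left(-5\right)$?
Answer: $- \frac{13339}{180} \approx -74.106$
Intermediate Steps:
$Z{\left(k,p \right)} = -3$
$j = 25$
$K{\left(I,U \right)} = -75$ ($K{\left(I,U \right)} = 25 \left(-3\right) = -75$)
$L{\left(F \right)} = \frac{2 F}{199 + F}$
$K{\left(48,-203 \right)} + L{\left(161 \right)} = -75 + 2 \cdot 161 \frac{1}{199 + 161} = -75 + 2 \cdot 161 \cdot \frac{1}{360} = -75 + \frac{161}{180} = - \frac{13339}{180}$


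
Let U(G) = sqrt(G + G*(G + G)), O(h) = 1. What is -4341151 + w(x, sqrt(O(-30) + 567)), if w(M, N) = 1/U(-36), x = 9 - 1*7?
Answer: -4341151 + sqrt(71)/426 ≈ -4.3412e+6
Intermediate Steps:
x = 2 (x = 9 - 7 = 2)
U(G) = sqrt(G + 2*G**2) (U(G) = sqrt(G + G*(2*G)) = sqrt(G + 2*G**2))
w(M, N) = sqrt(71)/426 (w(M, N) = 1/(sqrt(-36*(1 + 2*(-36)))) = 1/(sqrt(-36*(1 - 72))) = 1/(sqrt(-36*(-71))) = 1/(sqrt(2556)) = 1/(6*sqrt(71)) = sqrt(71)/426)
-4341151 + w(x, sqrt(O(-30) + 567)) = -4341151 + sqrt(71)/426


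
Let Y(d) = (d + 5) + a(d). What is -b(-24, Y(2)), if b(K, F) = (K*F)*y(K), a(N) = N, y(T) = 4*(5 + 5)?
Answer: 8640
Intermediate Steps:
y(T) = 40 (y(T) = 4*10 = 40)
Y(d) = 5 + 2*d (Y(d) = (d + 5) + d = (5 + d) + d = 5 + 2*d)
b(K, F) = 40*F*K (b(K, F) = (K*F)*40 = (F*K)*40 = 40*F*K)
-b(-24, Y(2)) = -40*(5 + 2*2)*(-24) = -40*(5 + 4)*(-24) = -40*9*(-24) = -1*(-8640) = 8640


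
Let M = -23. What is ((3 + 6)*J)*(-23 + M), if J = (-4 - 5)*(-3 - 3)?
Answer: -22356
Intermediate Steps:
J = 54 (J = -9*(-6) = 54)
((3 + 6)*J)*(-23 + M) = ((3 + 6)*54)*(-23 - 23) = (9*54)*(-46) = 486*(-46) = -22356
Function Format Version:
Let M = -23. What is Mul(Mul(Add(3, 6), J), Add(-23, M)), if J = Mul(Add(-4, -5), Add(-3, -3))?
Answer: -22356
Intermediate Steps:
J = 54 (J = Mul(-9, -6) = 54)
Mul(Mul(Add(3, 6), J), Add(-23, M)) = Mul(Mul(Add(3, 6), 54), Add(-23, -23)) = Mul(Mul(9, 54), -46) = Mul(486, -46) = -22356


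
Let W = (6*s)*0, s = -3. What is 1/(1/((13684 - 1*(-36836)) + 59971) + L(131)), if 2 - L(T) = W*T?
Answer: 110491/220983 ≈ 0.50000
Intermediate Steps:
W = 0 (W = (6*(-3))*0 = -18*0 = 0)
L(T) = 2 (L(T) = 2 - 0*T = 2 - 1*0 = 2 + 0 = 2)
1/(1/((13684 - 1*(-36836)) + 59971) + L(131)) = 1/(1/((13684 - 1*(-36836)) + 59971) + 2) = 1/(1/((13684 + 36836) + 59971) + 2) = 1/(1/(50520 + 59971) + 2) = 1/(1/110491 + 2) = 1/(220983/110491) = 110491/220983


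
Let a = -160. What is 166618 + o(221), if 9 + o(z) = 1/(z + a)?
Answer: 10163150/61 ≈ 1.6661e+5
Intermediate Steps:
o(z) = -9 + 1/(-160 + z) (o(z) = -9 + 1/(z - 160) = -9 + 1/(-160 + z))
166618 + o(221) = 166618 + (1441 - 9*221)/(-160 + 221) = 166618 + (1441 - 1989)/61 = 166618 + (1/61)*(-548) = 166618 - 548/61 = 10163150/61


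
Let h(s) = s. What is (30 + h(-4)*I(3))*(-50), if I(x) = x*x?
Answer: 300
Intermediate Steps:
I(x) = x²
(30 + h(-4)*I(3))*(-50) = (30 - 4*3²)*(-50) = (30 - 4*9)*(-50) = (30 - 36)*(-50) = -6*(-50) = 300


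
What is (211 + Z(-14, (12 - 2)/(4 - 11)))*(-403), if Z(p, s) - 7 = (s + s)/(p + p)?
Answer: -4306861/49 ≈ -87895.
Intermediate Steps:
Z(p, s) = 7 + s/p (Z(p, s) = 7 + (s + s)/(p + p) = 7 + (2*s)/((2*p)) = 7 + (2*s)*(1/(2*p)) = 7 + s/p)
(211 + Z(-14, (12 - 2)/(4 - 11)))*(-403) = (211 + (7 + ((12 - 2)/(4 - 11))/(-14)))*(-403) = (211 + (7 + (10/(-7))*(-1/14)))*(-403) = (211 + (7 + (10*(-⅐))*(-1/14)))*(-403) = (211 + (7 - 10/7*(-1/14)))*(-403) = (211 + (7 + 5/49))*(-403) = (211 + 348/49)*(-403) = (10687/49)*(-403) = -4306861/49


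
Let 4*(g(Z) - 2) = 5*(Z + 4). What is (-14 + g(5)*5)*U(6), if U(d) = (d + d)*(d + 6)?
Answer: 7524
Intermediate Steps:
U(d) = 2*d*(6 + d) (U(d) = (2*d)*(6 + d) = 2*d*(6 + d))
g(Z) = 7 + 5*Z/4 (g(Z) = 2 + (5*(Z + 4))/4 = 2 + (5*(4 + Z))/4 = 2 + (20 + 5*Z)/4 = 2 + (5 + 5*Z/4) = 7 + 5*Z/4)
(-14 + g(5)*5)*U(6) = (-14 + (7 + (5/4)*5)*5)*(2*6*(6 + 6)) = (-14 + (7 + 25/4)*5)*(2*6*12) = (-14 + (53/4)*5)*144 = (-14 + 265/4)*144 = (209/4)*144 = 7524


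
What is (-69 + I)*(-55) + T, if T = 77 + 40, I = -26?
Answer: 5342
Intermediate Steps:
T = 117
(-69 + I)*(-55) + T = (-69 - 26)*(-55) + 117 = -95*(-55) + 117 = 5225 + 117 = 5342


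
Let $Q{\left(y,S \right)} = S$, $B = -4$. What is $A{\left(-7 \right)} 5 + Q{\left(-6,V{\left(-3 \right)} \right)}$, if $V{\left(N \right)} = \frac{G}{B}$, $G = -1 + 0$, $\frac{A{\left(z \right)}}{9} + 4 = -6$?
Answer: $- \frac{1799}{4} \approx -449.75$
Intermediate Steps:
$A{\left(z \right)} = -90$ ($A{\left(z \right)} = -36 + 9 \left(-6\right) = -36 - 54 = -90$)
$G = -1$
$V{\left(N \right)} = \frac{1}{4}$ ($V{\left(N \right)} = - \frac{1}{-4} = \left(-1\right) \left(- \frac{1}{4}\right) = \frac{1}{4}$)
$A{\left(-7 \right)} 5 + Q{\left(-6,V{\left(-3 \right)} \right)} = \left(-90\right) 5 + \frac{1}{4} = -450 + \frac{1}{4} = - \frac{1799}{4}$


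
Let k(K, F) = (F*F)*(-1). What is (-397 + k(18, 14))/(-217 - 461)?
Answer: 593/678 ≈ 0.87463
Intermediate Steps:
k(K, F) = -F² (k(K, F) = F²*(-1) = -F²)
(-397 + k(18, 14))/(-217 - 461) = (-397 - 1*14²)/(-217 - 461) = (-397 - 1*196)/(-678) = (-397 - 196)*(-1/678) = -593*(-1/678) = 593/678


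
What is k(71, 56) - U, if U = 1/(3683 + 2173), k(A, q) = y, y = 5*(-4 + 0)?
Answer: -117121/5856 ≈ -20.000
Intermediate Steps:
y = -20 (y = 5*(-4) = -20)
k(A, q) = -20
U = 1/5856 ≈ 0.00017076
k(71, 56) - U = -20 - 1*1/5856 = -20 - 1/5856 = -117121/5856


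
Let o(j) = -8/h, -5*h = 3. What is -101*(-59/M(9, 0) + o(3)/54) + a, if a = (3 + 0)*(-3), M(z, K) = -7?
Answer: -501922/567 ≈ -885.22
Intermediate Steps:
h = -⅗ (h = -⅕*3 = -⅗ ≈ -0.60000)
o(j) = 40/3 (o(j) = -8/(-⅗) = -8*(-5/3) = 40/3)
a = -9 (a = 3*(-3) = -9)
-101*(-59/M(9, 0) + o(3)/54) + a = -101*(-59/(-7) + (40/3)/54) - 9 = -101*(-59*(-⅐) + (40/3)*(1/54)) - 9 = -101*(59/7 + 20/81) - 9 = -101*4919/567 - 9 = -496819/567 - 9 = -501922/567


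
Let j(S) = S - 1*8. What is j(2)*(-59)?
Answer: 354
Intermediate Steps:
j(S) = -8 + S (j(S) = S - 8 = -8 + S)
j(2)*(-59) = (-8 + 2)*(-59) = -6*(-59) = 354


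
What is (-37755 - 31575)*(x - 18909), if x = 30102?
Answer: -776010690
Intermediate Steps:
(-37755 - 31575)*(x - 18909) = (-37755 - 31575)*(30102 - 18909) = -69330*11193 = -776010690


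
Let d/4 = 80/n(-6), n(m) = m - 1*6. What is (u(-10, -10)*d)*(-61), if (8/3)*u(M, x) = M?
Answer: -6100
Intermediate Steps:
u(M, x) = 3*M/8
n(m) = -6 + m (n(m) = m - 6 = -6 + m)
d = -80/3 (d = 4*(80/(-6 - 6)) = 4*(80/(-12)) = 4*(80*(-1/12)) = 4*(-20/3) = -80/3 ≈ -26.667)
(u(-10, -10)*d)*(-61) = (((3/8)*(-10))*(-80/3))*(-61) = -15/4*(-80/3)*(-61) = 100*(-61) = -6100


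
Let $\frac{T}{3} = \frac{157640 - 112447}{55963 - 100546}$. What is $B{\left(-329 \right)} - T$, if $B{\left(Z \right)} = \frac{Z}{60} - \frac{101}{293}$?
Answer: $- \frac{728120537}{261256380} \approx -2.787$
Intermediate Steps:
$B{\left(Z \right)} = - \frac{101}{293} + \frac{Z}{60}$ ($B{\left(Z \right)} = Z \frac{1}{60} - \frac{101}{293} = \frac{Z}{60} - \frac{101}{293} = - \frac{101}{293} + \frac{Z}{60}$)
$T = - \frac{45193}{14861}$ ($T = 3 \frac{157640 - 112447}{55963 - 100546} = 3 \frac{45193}{-44583} = 3 \cdot 45193 \left(- \frac{1}{44583}\right) = 3 \left(- \frac{45193}{44583}\right) = - \frac{45193}{14861} \approx -3.041$)
$B{\left(-329 \right)} - T = \left(- \frac{101}{293} + \frac{1}{60} \left(-329\right)\right) - - \frac{45193}{14861} = \left(- \frac{101}{293} - \frac{329}{60}\right) + \frac{45193}{14861} = - \frac{102457}{17580} + \frac{45193}{14861} = - \frac{728120537}{261256380}$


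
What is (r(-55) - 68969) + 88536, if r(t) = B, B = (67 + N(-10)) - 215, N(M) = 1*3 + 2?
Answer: 19424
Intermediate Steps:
N(M) = 5 (N(M) = 3 + 2 = 5)
B = -143 (B = (67 + 5) - 215 = 72 - 215 = -143)
r(t) = -143
(r(-55) - 68969) + 88536 = (-143 - 68969) + 88536 = -69112 + 88536 = 19424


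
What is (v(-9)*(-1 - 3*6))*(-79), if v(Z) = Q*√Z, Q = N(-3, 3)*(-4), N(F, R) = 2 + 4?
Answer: -108072*I ≈ -1.0807e+5*I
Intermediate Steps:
N(F, R) = 6
Q = -24 (Q = 6*(-4) = -24)
v(Z) = -24*√Z
(v(-9)*(-1 - 3*6))*(-79) = ((-72*I)*(-1 - 3*6))*(-79) = ((-72*I)*(-1 - 18))*(-79) = (-72*I*(-19))*(-79) = (1368*I)*(-79) = -108072*I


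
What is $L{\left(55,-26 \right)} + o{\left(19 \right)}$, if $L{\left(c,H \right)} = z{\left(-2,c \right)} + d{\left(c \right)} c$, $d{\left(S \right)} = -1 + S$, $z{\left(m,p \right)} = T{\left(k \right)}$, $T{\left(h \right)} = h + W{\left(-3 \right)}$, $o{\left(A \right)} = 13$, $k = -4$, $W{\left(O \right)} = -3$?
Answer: $2976$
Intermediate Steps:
$T{\left(h \right)} = -3 + h$ ($T{\left(h \right)} = h - 3 = -3 + h$)
$z{\left(m,p \right)} = -7$ ($z{\left(m,p \right)} = -3 - 4 = -7$)
$L{\left(c,H \right)} = -7 + c \left(-1 + c\right)$ ($L{\left(c,H \right)} = -7 + \left(-1 + c\right) c = -7 + c \left(-1 + c\right)$)
$L{\left(55,-26 \right)} + o{\left(19 \right)} = \left(-7 + 55 \left(-1 + 55\right)\right) + 13 = \left(-7 + 55 \cdot 54\right) + 13 = \left(-7 + 2970\right) + 13 = 2963 + 13 = 2976$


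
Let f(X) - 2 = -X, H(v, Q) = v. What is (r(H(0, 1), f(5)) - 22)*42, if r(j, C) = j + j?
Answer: -924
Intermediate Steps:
f(X) = 2 - X
r(j, C) = 2*j
(r(H(0, 1), f(5)) - 22)*42 = (2*0 - 22)*42 = (0 - 22)*42 = -22*42 = -924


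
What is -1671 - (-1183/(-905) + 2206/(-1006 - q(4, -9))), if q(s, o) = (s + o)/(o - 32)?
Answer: -62348977308/37332155 ≈ -1670.1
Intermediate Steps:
q(s, o) = (o + s)/(-32 + o)
-1671 - (-1183/(-905) + 2206/(-1006 - q(4, -9))) = -1671 - (-1183/(-905) + 2206/(-1006 - (-9 + 4)/(-32 - 9))) = -1671 - (-1183*(-1/905) + 2206/(-1006 - (-5)/(-41))) = -1671 - (1183/905 + 2206/(-1006 - (-1)*(-5)/41)) = -1671 - (1183/905 + 2206/(-1006 - 1*5/41)) = -1671 - (1183/905 + 2206/(-1006 - 5/41)) = -1671 - (1183/905 + 2206/(-41251/41)) = -1671 - (1183/905 + 2206*(-41/41251)) = -1671 - (1183/905 - 90446/41251) = -1671 - 1*(-33053697/37332155) = -1671 + 33053697/37332155 = -62348977308/37332155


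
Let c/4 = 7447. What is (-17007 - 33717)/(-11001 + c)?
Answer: -50724/18787 ≈ -2.7000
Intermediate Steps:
c = 29788 (c = 4*7447 = 29788)
(-17007 - 33717)/(-11001 + c) = (-17007 - 33717)/(-11001 + 29788) = -50724/18787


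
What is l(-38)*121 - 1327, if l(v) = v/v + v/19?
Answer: -1448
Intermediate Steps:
l(v) = 1 + v/19 (l(v) = 1 + v*(1/19) = 1 + v/19)
l(-38)*121 - 1327 = (1 + (1/19)*(-38))*121 - 1327 = (1 - 2)*121 - 1327 = -1*121 - 1327 = -121 - 1327 = -1448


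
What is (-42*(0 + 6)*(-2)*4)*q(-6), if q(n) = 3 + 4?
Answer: 14112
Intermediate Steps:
q(n) = 7
(-42*(0 + 6)*(-2)*4)*q(-6) = -42*(0 + 6)*(-2)*4*7 = -42*6*(-2)*4*7 = -(-504)*4*7 = -42*(-48)*7 = 2016*7 = 14112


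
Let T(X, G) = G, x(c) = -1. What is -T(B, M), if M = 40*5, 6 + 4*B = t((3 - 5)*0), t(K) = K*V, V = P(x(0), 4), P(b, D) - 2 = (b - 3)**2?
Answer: -200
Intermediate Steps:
P(b, D) = 2 + (-3 + b)**2 (P(b, D) = 2 + (b - 3)**2 = 2 + (-3 + b)**2)
V = 18 (V = 2 + (-3 - 1)**2 = 2 + (-4)**2 = 2 + 16 = 18)
t(K) = 18*K (t(K) = K*18 = 18*K)
B = -3/2 (B = -3/2 + (18*((3 - 5)*0))/4 = -3/2 + (18*(-2*0))/4 = -3/2 + (18*0)/4 = -3/2 + (1/4)*0 = -3/2 + 0 = -3/2 ≈ -1.5000)
M = 200
-T(B, M) = -1*200 = -200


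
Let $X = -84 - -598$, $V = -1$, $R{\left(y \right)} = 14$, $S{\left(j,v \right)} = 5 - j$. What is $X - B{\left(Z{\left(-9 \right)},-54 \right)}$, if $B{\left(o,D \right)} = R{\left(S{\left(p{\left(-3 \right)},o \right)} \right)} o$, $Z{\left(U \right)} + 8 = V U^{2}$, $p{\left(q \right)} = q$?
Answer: $1760$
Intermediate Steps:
$Z{\left(U \right)} = -8 - U^{2}$
$B{\left(o,D \right)} = 14 o$
$X = 514$ ($X = -84 + 598 = 514$)
$X - B{\left(Z{\left(-9 \right)},-54 \right)} = 514 - 14 \left(-8 - \left(-9\right)^{2}\right) = 514 - 14 \left(-8 - 81\right) = 514 - 14 \left(-89\right) = 514 - -1246 = 514 + 1246 = 1760$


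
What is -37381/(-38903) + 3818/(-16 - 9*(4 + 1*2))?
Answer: -72957492/1361605 ≈ -53.582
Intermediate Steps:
-37381/(-38903) + 3818/(-16 - 9*(4 + 1*2)) = -37381*(-1/38903) + 3818/(-16 - 9*(4 + 2)) = 37381/38903 + 3818/(-16 - 9*6) = 37381/38903 + 3818/(-16 - 54) = 37381/38903 + 3818/(-70) = 37381/38903 + 3818*(-1/70) = 37381/38903 - 1909/35 = -72957492/1361605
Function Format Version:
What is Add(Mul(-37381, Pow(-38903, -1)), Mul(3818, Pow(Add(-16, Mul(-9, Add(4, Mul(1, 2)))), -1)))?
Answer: Rational(-72957492, 1361605) ≈ -53.582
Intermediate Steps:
Add(Mul(-37381, Pow(-38903, -1)), Mul(3818, Pow(Add(-16, Mul(-9, Add(4, Mul(1, 2)))), -1))) = Add(Mul(-37381, Rational(-1, 38903)), Mul(3818, Pow(Add(-16, Mul(-9, Add(4, 2))), -1))) = Add(Rational(37381, 38903), Mul(3818, Pow(Add(-16, Mul(-9, 6)), -1))) = Add(Rational(37381, 38903), Mul(3818, Pow(Add(-16, -54), -1))) = Add(Rational(37381, 38903), Mul(3818, Pow(-70, -1))) = Add(Rational(37381, 38903), Mul(3818, Rational(-1, 70))) = Add(Rational(37381, 38903), Rational(-1909, 35)) = Rational(-72957492, 1361605)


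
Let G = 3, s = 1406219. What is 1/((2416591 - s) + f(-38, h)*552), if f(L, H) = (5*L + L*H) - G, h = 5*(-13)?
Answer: 1/2267276 ≈ 4.4106e-7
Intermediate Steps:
h = -65
f(L, H) = -3 + 5*L + H*L (f(L, H) = (5*L + L*H) - 1*3 = (5*L + H*L) - 3 = -3 + 5*L + H*L)
1/((2416591 - s) + f(-38, h)*552) = 1/((2416591 - 1*1406219) + (-3 + 5*(-38) - 65*(-38))*552) = 1/((2416591 - 1406219) + (-3 - 190 + 2470)*552) = 1/(1010372 + 2277*552) = 1/(1010372 + 1256904) = 1/2267276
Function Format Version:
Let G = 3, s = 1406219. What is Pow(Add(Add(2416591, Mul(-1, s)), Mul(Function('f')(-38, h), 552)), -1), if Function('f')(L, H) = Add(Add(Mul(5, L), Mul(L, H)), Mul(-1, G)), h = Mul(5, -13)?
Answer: Rational(1, 2267276) ≈ 4.4106e-7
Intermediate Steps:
h = -65
Function('f')(L, H) = Add(-3, Mul(5, L), Mul(H, L)) (Function('f')(L, H) = Add(Add(Mul(5, L), Mul(L, H)), Mul(-1, 3)) = Add(Add(Mul(5, L), Mul(H, L)), -3) = Add(-3, Mul(5, L), Mul(H, L)))
Pow(Add(Add(2416591, Mul(-1, s)), Mul(Function('f')(-38, h), 552)), -1) = Pow(Add(Add(2416591, Mul(-1, 1406219)), Mul(Add(-3, Mul(5, -38), Mul(-65, -38)), 552)), -1) = Pow(Add(Add(2416591, -1406219), Mul(Add(-3, -190, 2470), 552)), -1) = Pow(Add(1010372, Mul(2277, 552)), -1) = Pow(Add(1010372, 1256904), -1) = Pow(2267276, -1) = Rational(1, 2267276)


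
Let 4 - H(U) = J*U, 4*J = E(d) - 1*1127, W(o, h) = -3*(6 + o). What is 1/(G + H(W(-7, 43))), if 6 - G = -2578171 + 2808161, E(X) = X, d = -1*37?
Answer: -1/229107 ≈ -4.3648e-6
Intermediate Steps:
d = -37
W(o, h) = -18 - 3*o
J = -291 (J = (-37 - 1*1127)/4 = (-37 - 1127)/4 = (1/4)*(-1164) = -291)
H(U) = 4 + 291*U (H(U) = 4 - (-291)*U = 4 + 291*U)
G = -229984 (G = 6 - (-2578171 + 2808161) = 6 - 1*229990 = 6 - 229990 = -229984)
1/(G + H(W(-7, 43))) = 1/(-229984 + (4 + 291*(-18 - 3*(-7)))) = 1/(-229984 + (4 + 291*(-18 + 21))) = 1/(-229984 + (4 + 291*3)) = 1/(-229984 + (4 + 873)) = 1/(-229984 + 877) = 1/(-229107) = -1/229107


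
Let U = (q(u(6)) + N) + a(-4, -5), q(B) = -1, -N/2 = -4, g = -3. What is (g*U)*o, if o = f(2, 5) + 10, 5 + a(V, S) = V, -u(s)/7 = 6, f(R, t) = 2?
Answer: 72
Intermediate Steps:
N = 8 (N = -2*(-4) = 8)
u(s) = -42 (u(s) = -7*6 = -42)
a(V, S) = -5 + V
o = 12 (o = 2 + 10 = 12)
U = -2 (U = (-1 + 8) + (-5 - 4) = 7 - 9 = -2)
(g*U)*o = -3*(-2)*12 = 6*12 = 72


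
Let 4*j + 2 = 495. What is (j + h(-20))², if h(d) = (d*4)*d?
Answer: 47513449/16 ≈ 2.9696e+6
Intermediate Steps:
j = 493/4 (j = -½ + (¼)*495 = -½ + 495/4 = 493/4 ≈ 123.25)
h(d) = 4*d² (h(d) = (4*d)*d = 4*d²)
(j + h(-20))² = (493/4 + 4*(-20)²)² = (493/4 + 4*400)² = (493/4 + 1600)² = (6893/4)² = 47513449/16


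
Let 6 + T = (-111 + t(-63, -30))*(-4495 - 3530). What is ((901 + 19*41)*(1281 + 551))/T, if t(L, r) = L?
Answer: 128240/58181 ≈ 2.2042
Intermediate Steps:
T = 1396344 (T = -6 + (-111 - 63)*(-4495 - 3530) = -6 - 174*(-8025) = -6 + 1396350 = 1396344)
((901 + 19*41)*(1281 + 551))/T = ((901 + 19*41)*(1281 + 551))/1396344 = ((901 + 779)*1832)*(1/1396344) = (1680*1832)*(1/1396344) = 3077760*(1/1396344) = 128240/58181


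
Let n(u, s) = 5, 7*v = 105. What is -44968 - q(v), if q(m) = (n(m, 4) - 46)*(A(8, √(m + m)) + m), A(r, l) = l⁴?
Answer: -7453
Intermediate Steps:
v = 15 (v = (⅐)*105 = 15)
q(m) = -164*m² - 41*m (q(m) = (5 - 46)*((√(m + m))⁴ + m) = -41*((√(2*m))⁴ + m) = -41*((√2*√m)⁴ + m) = -41*(4*m² + m) = -41*(m + 4*m²) = -164*m² - 41*m)
-44968 - q(v) = -44968 - 41*15*(-1 - 4*15) = -44968 - 41*15*(-1 - 60) = -44968 - 41*15*(-61) = -44968 - 1*(-37515) = -44968 + 37515 = -7453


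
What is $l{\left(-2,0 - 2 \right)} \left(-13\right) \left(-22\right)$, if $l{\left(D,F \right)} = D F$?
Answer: $1144$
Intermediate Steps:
$l{\left(-2,0 - 2 \right)} \left(-13\right) \left(-22\right) = - 2 \left(0 - 2\right) \left(-13\right) \left(-22\right) = \left(-2\right) \left(-2\right) \left(-13\right) \left(-22\right) = 4 \left(-13\right) \left(-22\right) = \left(-52\right) \left(-22\right) = 1144$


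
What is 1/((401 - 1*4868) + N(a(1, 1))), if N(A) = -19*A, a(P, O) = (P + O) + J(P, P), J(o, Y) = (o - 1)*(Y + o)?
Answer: -1/4505 ≈ -0.00022198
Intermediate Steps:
J(o, Y) = (-1 + o)*(Y + o)
a(P, O) = O - P + 2*P² (a(P, O) = (P + O) + (P² - P - P + P*P) = (O + P) + (P² - P - P + P²) = (O + P) + (-2*P + 2*P²) = O - P + 2*P²)
1/((401 - 1*4868) + N(a(1, 1))) = 1/((401 - 1*4868) - 19*(1 - 1*1 + 2*1²)) = 1/((401 - 4868) - 19*(1 - 1 + 2*1)) = 1/(-4467 - 19*(1 - 1 + 2)) = 1/(-4467 - 19*2) = 1/(-4467 - 38) = 1/(-4505) = -1/4505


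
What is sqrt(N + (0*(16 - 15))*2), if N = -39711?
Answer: I*sqrt(39711) ≈ 199.28*I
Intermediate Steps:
sqrt(N + (0*(16 - 15))*2) = sqrt(-39711 + (0*(16 - 15))*2) = sqrt(-39711 + (0*1)*2) = sqrt(-39711 + 0*2) = sqrt(-39711 + 0) = sqrt(-39711) = I*sqrt(39711)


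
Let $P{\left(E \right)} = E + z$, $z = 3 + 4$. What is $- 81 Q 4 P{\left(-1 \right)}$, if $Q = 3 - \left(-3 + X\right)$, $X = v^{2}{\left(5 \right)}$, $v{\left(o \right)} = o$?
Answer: $36936$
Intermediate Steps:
$z = 7$
$P{\left(E \right)} = 7 + E$ ($P{\left(E \right)} = E + 7 = 7 + E$)
$X = 25$ ($X = 5^{2} = 25$)
$Q = -19$ ($Q = 3 - 22 = -19$)
$- 81 Q 4 P{\left(-1 \right)} = - 81 \left(\left(-19\right) 4\right) \left(7 - 1\right) = \left(-81\right) \left(-76\right) 6 = 6156 \cdot 6 = 36936$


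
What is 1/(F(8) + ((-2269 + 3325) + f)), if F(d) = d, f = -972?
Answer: 1/92 ≈ 0.010870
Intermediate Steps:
1/(F(8) + ((-2269 + 3325) + f)) = 1/(8 + ((-2269 + 3325) - 972)) = 1/(8 + (1056 - 972)) = 1/(8 + 84) = 1/92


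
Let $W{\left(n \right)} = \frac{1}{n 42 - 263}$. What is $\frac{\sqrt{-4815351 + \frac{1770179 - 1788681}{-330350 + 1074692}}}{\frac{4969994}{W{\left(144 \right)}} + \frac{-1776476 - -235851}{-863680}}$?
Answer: $\frac{2763776 i \sqrt{2605391817376002}}{1848351718689747087615} \approx 7.6323 \cdot 10^{-8} i$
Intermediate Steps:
$W{\left(n \right)} = \frac{1}{-263 + 42 n}$ ($W{\left(n \right)} = \frac{1}{42 n - 263} = \frac{1}{-263 + 42 n}$)
$\frac{\sqrt{-4815351 + \frac{1770179 - 1788681}{-330350 + 1074692}}}{\frac{4969994}{W{\left(144 \right)}} + \frac{-1776476 - -235851}{-863680}} = \frac{\sqrt{-4815351 + \frac{1770179 - 1788681}{-330350 + 1074692}}}{\frac{4969994}{\frac{1}{-263 + 42 \cdot 144}} + \frac{-1776476 - -235851}{-863680}} = \frac{\sqrt{-4815351 - \frac{18502}{744342}}}{\frac{4969994}{\frac{1}{-263 + 6048}} + \left(-1776476 + 235851\right) \left(- \frac{1}{863680}\right)} = \frac{\sqrt{-4815351 - \frac{9251}{372171}}}{\frac{4969994}{\frac{1}{5785}} - - \frac{308125}{172736}} = \frac{\sqrt{-4815351 - \frac{9251}{372171}}}{4969994 \frac{1}{\frac{1}{5785}} + \frac{308125}{172736}} = \frac{\sqrt{- \frac{1792134006272}{372171}}}{4969994 \cdot 5785 + \frac{308125}{172736}} = \frac{\frac{16}{372171} i \sqrt{2605391817376002}}{28751415290 + \frac{308125}{172736}} = \frac{\frac{16}{372171} i \sqrt{2605391817376002}}{\frac{4966404471841565}{172736}} = \frac{16 i \sqrt{2605391817376002}}{372171} \cdot \frac{172736}{4966404471841565} = \frac{2763776 i \sqrt{2605391817376002}}{1848351718689747087615}$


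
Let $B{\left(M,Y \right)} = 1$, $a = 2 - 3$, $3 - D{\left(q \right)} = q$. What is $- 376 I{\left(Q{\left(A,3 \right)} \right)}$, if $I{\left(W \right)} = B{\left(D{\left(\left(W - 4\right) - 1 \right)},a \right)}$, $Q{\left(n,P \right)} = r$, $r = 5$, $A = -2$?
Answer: $-376$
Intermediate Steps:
$D{\left(q \right)} = 3 - q$
$a = -1$ ($a = 2 - 3 = -1$)
$Q{\left(n,P \right)} = 5$
$I{\left(W \right)} = 1$
$- 376 I{\left(Q{\left(A,3 \right)} \right)} = \left(-376\right) 1 = -376$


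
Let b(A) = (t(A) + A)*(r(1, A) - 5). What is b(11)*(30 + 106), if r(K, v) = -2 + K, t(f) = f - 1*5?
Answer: -13872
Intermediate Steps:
t(f) = -5 + f (t(f) = f - 5 = -5 + f)
b(A) = 30 - 12*A (b(A) = ((-5 + A) + A)*((-2 + 1) - 5) = (-5 + 2*A)*(-1 - 5) = (-5 + 2*A)*(-6) = 30 - 12*A)
b(11)*(30 + 106) = (30 - 12*11)*(30 + 106) = (30 - 132)*136 = -102*136 = -13872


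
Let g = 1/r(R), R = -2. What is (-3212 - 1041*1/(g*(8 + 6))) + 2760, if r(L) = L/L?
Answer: -7369/14 ≈ -526.36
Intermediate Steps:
r(L) = 1
g = 1 (g = 1/1 = 1)
(-3212 - 1041*1/(g*(8 + 6))) + 2760 = (-3212 - 1041/(8 + 6)) + 2760 = (-3212 - 1041/(14*1)) + 2760 = (-3212 - 1041/14) + 2760 = -46009/14 + 2760 = -7369/14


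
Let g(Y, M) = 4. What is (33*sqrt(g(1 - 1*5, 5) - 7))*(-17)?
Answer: -561*I*sqrt(3) ≈ -971.68*I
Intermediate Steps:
(33*sqrt(g(1 - 1*5, 5) - 7))*(-17) = (33*sqrt(4 - 7))*(-17) = (33*sqrt(-3))*(-17) = (33*(I*sqrt(3)))*(-17) = (33*I*sqrt(3))*(-17) = -561*I*sqrt(3)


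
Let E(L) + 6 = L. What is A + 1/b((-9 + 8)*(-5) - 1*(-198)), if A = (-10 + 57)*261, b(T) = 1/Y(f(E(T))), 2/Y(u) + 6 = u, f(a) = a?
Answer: 2342999/191 ≈ 12267.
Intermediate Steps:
E(L) = -6 + L
Y(u) = 2/(-6 + u)
b(T) = -6 + T/2 (b(T) = 1/(2/(-6 + (-6 + T))) = 1/(2/(-12 + T)) = -6 + T/2)
A = 12267 (A = 47*261 = 12267)
A + 1/b((-9 + 8)*(-5) - 1*(-198)) = 12267 + 1/(-6 + ((-9 + 8)*(-5) - 1*(-198))/2) = 12267 + 1/(-6 + (-1*(-5) + 198)/2) = 12267 + 1/(-6 + (5 + 198)/2) = 12267 + 1/(-6 + (1/2)*203) = 12267 + 1/(-6 + 203/2) = 12267 + 1/(191/2) = 12267 + 2/191 = 2342999/191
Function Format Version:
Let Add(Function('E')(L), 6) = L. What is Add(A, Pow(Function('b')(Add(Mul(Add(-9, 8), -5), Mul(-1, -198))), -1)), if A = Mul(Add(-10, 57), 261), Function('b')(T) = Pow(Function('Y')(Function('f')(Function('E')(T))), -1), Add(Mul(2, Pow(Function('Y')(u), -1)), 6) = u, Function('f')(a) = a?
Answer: Rational(2342999, 191) ≈ 12267.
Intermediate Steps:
Function('E')(L) = Add(-6, L)
Function('Y')(u) = Mul(2, Pow(Add(-6, u), -1))
Function('b')(T) = Add(-6, Mul(Rational(1, 2), T)) (Function('b')(T) = Pow(Mul(2, Pow(Add(-6, Add(-6, T)), -1)), -1) = Pow(Mul(2, Pow(Add(-12, T), -1)), -1) = Add(-6, Mul(Rational(1, 2), T)))
A = 12267 (A = Mul(47, 261) = 12267)
Add(A, Pow(Function('b')(Add(Mul(Add(-9, 8), -5), Mul(-1, -198))), -1)) = Add(12267, Pow(Add(-6, Mul(Rational(1, 2), Add(Mul(Add(-9, 8), -5), Mul(-1, -198)))), -1)) = Add(12267, Pow(Add(-6, Mul(Rational(1, 2), Add(Mul(-1, -5), 198))), -1)) = Add(12267, Pow(Add(-6, Mul(Rational(1, 2), Add(5, 198))), -1)) = Add(12267, Pow(Add(-6, Mul(Rational(1, 2), 203)), -1)) = Add(12267, Pow(Add(-6, Rational(203, 2)), -1)) = Add(12267, Pow(Rational(191, 2), -1)) = Add(12267, Rational(2, 191)) = Rational(2342999, 191)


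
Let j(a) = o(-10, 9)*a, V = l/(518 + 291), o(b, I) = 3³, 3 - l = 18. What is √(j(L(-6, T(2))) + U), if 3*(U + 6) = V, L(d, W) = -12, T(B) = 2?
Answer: 5*I*√8639311/809 ≈ 18.166*I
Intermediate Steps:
l = -15 (l = 3 - 1*18 = 3 - 18 = -15)
o(b, I) = 27
V = -15/809 (V = -15/(518 + 291) = -15/809 ≈ -0.018541)
j(a) = 27*a
U = -4859/809 (U = -6 + (⅓)*(-15/809) = -6 - 5/809 = -4859/809 ≈ -6.0062)
√(j(L(-6, T(2))) + U) = √(27*(-12) - 4859/809) = √(-324 - 4859/809) = √(-266975/809) = 5*I*√8639311/809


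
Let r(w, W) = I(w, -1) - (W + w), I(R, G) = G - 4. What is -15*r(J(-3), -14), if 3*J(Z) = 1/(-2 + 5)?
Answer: -400/3 ≈ -133.33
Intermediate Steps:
I(R, G) = -4 + G
J(Z) = ⅑ (J(Z) = 1/(3*(-2 + 5)) = (⅓)/3 = (⅓)*(⅓) = ⅑)
r(w, W) = -5 - W - w (r(w, W) = (-4 - 1) - (W + w) = -5 + (-W - w) = -5 - W - w)
-15*r(J(-3), -14) = -15*(-5 - 1*(-14) - 1*⅑) = -15*(-5 + 14 - ⅑) = -15*80/9 = -400/3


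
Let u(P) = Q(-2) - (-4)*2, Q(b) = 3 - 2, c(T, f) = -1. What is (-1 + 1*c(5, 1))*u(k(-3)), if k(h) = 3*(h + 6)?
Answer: -18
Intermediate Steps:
Q(b) = 1
k(h) = 18 + 3*h (k(h) = 3*(6 + h) = 18 + 3*h)
u(P) = 9 (u(P) = 1 - (-4)*2 = 1 - 1*(-8) = 1 + 8 = 9)
(-1 + 1*c(5, 1))*u(k(-3)) = (-1 + 1*(-1))*9 = (-1 - 1)*9 = -2*9 = -18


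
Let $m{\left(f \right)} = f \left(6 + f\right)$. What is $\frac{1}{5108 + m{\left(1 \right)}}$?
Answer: $\frac{1}{5115} \approx 0.0001955$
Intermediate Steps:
$\frac{1}{5108 + m{\left(1 \right)}} = \frac{1}{5108 + 1 \left(6 + 1\right)} = \frac{1}{5108 + 1 \cdot 7} = \frac{1}{5108 + 7} = \frac{1}{5115}$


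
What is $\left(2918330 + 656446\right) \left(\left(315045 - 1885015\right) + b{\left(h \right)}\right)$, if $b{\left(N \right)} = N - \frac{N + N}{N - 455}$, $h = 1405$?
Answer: $- \frac{532691513573856}{95} \approx -5.6073 \cdot 10^{12}$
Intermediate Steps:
$b{\left(N \right)} = N - \frac{2 N}{-455 + N}$
$\left(2918330 + 656446\right) \left(\left(315045 - 1885015\right) + b{\left(h \right)}\right) = \left(2918330 + 656446\right) \left(\left(315045 - 1885015\right) + \frac{1405 \left(-457 + 1405\right)}{-455 + 1405}\right) = 3574776 \left(-1569970 + 1405 \cdot \frac{1}{950} \cdot 948\right) = 3574776 \left(-1569970 + \frac{133194}{95}\right) = 3574776 \left(- \frac{149013956}{95}\right) = - \frac{532691513573856}{95}$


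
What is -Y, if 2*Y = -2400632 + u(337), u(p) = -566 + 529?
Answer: 2400669/2 ≈ 1.2003e+6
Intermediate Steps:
u(p) = -37
Y = -2400669/2 (Y = (-2400632 - 37)/2 = (1/2)*(-2400669) = -2400669/2 ≈ -1.2003e+6)
-Y = -1*(-2400669/2) = 2400669/2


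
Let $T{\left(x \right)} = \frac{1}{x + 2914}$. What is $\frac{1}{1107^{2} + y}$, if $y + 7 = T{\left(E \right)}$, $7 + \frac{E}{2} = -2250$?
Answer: $\frac{1600}{1960707199} \approx 8.1603 \cdot 10^{-7}$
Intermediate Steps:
$E = -4514$ ($E = -14 + 2 \left(-2250\right) = -14 - 4500 = -4514$)
$T{\left(x \right)} = \frac{1}{2914 + x}$
$y = - \frac{11201}{1600}$ ($y = -7 + \frac{1}{2914 - 4514} = -7 + \frac{1}{-1600} = -7 - \frac{1}{1600} = - \frac{11201}{1600} \approx -7.0006$)
$\frac{1}{1107^{2} + y} = \frac{1}{1107^{2} - \frac{11201}{1600}} = \frac{1}{1225449 - \frac{11201}{1600}} = \frac{1}{\frac{1960707199}{1600}} = \frac{1600}{1960707199}$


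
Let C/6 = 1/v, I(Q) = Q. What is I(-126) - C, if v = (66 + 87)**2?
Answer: -983180/7803 ≈ -126.00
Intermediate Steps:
v = 23409 (v = 153**2 = 23409)
C = 2/7803 (C = 6/23409 = 6*(1/23409) = 2/7803 ≈ 0.00025631)
I(-126) - C = -126 - 1*2/7803 = -126 - 2/7803 = -983180/7803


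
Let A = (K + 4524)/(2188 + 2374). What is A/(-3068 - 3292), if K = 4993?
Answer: -9517/29014320 ≈ -0.00032801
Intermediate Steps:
A = 9517/4562 (A = (4993 + 4524)/(2188 + 2374) = 9517/4562 ≈ 2.0861)
A/(-3068 - 3292) = 9517/(4562*(-3068 - 3292)) = (9517/4562)/(-6360) = (9517/4562)*(-1/6360) = -9517/29014320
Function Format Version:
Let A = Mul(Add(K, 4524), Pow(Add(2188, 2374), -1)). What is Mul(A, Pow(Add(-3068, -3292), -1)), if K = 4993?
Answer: Rational(-9517, 29014320) ≈ -0.00032801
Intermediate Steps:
A = Rational(9517, 4562) (A = Mul(Add(4993, 4524), Pow(Add(2188, 2374), -1)) = Mul(9517, Pow(4562, -1)) = Mul(9517, Rational(1, 4562)) = Rational(9517, 4562) ≈ 2.0861)
Mul(A, Pow(Add(-3068, -3292), -1)) = Mul(Rational(9517, 4562), Pow(Add(-3068, -3292), -1)) = Mul(Rational(9517, 4562), Pow(-6360, -1)) = Mul(Rational(9517, 4562), Rational(-1, 6360)) = Rational(-9517, 29014320)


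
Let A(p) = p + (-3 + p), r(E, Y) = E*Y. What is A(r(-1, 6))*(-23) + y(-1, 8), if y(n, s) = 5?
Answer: 350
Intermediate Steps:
A(p) = -3 + 2*p
A(r(-1, 6))*(-23) + y(-1, 8) = (-3 + 2*(-1*6))*(-23) + 5 = (-3 + 2*(-6))*(-23) + 5 = (-3 - 12)*(-23) + 5 = -15*(-23) + 5 = 345 + 5 = 350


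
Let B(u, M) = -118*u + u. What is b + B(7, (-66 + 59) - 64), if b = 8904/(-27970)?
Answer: -11458167/13985 ≈ -819.32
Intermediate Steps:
B(u, M) = -117*u
b = -4452/13985 (b = 8904*(-1/27970) = -4452/13985 ≈ -0.31834)
b + B(7, (-66 + 59) - 64) = -4452/13985 - 117*7 = -4452/13985 - 819 = -11458167/13985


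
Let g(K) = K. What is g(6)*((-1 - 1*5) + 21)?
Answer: 90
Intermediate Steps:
g(6)*((-1 - 1*5) + 21) = 6*((-1 - 1*5) + 21) = 6*((-1 - 5) + 21) = 6*(-6 + 21) = 6*15 = 90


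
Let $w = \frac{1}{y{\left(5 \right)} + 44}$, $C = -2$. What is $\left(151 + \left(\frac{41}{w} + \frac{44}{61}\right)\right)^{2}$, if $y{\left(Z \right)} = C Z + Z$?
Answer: $\frac{11404958436}{3721} \approx 3.065 \cdot 10^{6}$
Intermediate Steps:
$y{\left(Z \right)} = - Z$ ($y{\left(Z \right)} = - 2 Z + Z = - Z$)
$w = \frac{1}{39}$ ($w = \frac{1}{\left(-1\right) 5 + 44} = \frac{1}{-5 + 44} = \frac{1}{39} \approx 0.025641$)
$\left(151 + \left(\frac{41}{w} + \frac{44}{61}\right)\right)^{2} = \left(151 + \left(41 \frac{1}{\frac{1}{39}} + \frac{44}{61}\right)\right)^{2} = \left(151 + \left(41 \cdot 39 + 44 \cdot \frac{1}{61}\right)\right)^{2} = \left(151 + \left(1599 + \frac{44}{61}\right)\right)^{2} = \left(151 + \frac{97583}{61}\right)^{2} = \left(\frac{106794}{61}\right)^{2} = \frac{11404958436}{3721}$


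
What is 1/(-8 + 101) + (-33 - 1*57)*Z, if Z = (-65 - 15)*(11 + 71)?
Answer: 54907201/93 ≈ 5.9040e+5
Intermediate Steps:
Z = -6560 (Z = -80*82 = -6560)
1/(-8 + 101) + (-33 - 1*57)*Z = 1/(-8 + 101) + (-33 - 1*57)*(-6560) = 1/93 + (-33 - 57)*(-6560) = 1/93 - 90*(-6560) = 1/93 + 590400 = 54907201/93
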